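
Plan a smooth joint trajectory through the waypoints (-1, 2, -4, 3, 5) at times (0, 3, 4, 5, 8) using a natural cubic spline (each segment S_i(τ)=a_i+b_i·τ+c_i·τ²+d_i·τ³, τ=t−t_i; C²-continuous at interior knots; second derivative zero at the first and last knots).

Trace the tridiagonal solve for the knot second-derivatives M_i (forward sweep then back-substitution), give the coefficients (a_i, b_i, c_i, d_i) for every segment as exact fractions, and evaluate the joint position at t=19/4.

  seg 0: a=-1 b=611/120 c=0 d=-491/1080
  seg 1: a=2 b=-431/60 c=-491/120 d=211/40
  seg 2: a=-4 b=11/24 c=176/15 d=-623/120
  seg 3: a=3 b=167/20 c=-461/120 d=461/1080
S(19/4) = 1929/2560

Δ: Δ0=1, Δ1=-6, Δ2=7, Δ3=2/3
row 1: diag=8, rhs=-42; c'=1/8, d'=-21/4
row 2: denom=4−1·1/8=31/8; d'=(78−1·-21/4)/(31/8)=666/31
row 3: denom=8−1·8/31=240/31; d'=(-38−1·666/31)/(240/31)=-461/60
back: M3=-461/60
back: M2=666/31−8/31·-461/60=352/15
back: M1=-21/4−1/8·352/15=-491/60
M: M0=0, M1=-491/60, M2=352/15, M3=-461/60, M4=0
seg 0: a=-1, c=M0/2=0, d=(M1−M0)/(6·3)=-491/1080, b=Δ0−h0·(2M0+M1)/6=611/120
seg 1: a=2, c=M1/2=-491/120, d=(M2−M1)/(6·1)=211/40, b=Δ1−h1·(2M1+M2)/6=-431/60
seg 2: a=-4, c=M2/2=176/15, d=(M3−M2)/(6·1)=-623/120, b=Δ2−h2·(2M2+M3)/6=11/24
seg 3: a=3, c=M3/2=-461/120, d=(M4−M3)/(6·3)=461/1080, b=Δ3−h3·(2M3+M4)/6=167/20
t_q=19/4 → seg 2, τ=3/4; S=-4+11/24·τ+176/15·τ²+-623/120·τ³=1929/2560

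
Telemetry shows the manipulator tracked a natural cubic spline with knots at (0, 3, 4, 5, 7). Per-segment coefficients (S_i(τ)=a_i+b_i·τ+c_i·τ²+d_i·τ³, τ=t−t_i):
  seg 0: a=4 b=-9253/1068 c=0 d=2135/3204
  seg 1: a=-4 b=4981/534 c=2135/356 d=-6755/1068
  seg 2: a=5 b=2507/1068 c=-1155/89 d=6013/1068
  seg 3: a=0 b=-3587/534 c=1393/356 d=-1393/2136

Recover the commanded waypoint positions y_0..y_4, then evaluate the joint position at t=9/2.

y_0=4 y_1=-4 y_2=5 y_3=0 y_4=-3
S(9/2) = 10347/2848

y_0 = S_0(0) = a_0 = 4
y_1 = S_1(0) = a_1 = -4
y_2 = S_2(0) = a_2 = 5
y_3 = S_3(0) = a_3 = 0
y_4 = S_3(2) = -3
t_q=9/2 is in segment 2 (τ=1/2); S_2(τ)=10347/2848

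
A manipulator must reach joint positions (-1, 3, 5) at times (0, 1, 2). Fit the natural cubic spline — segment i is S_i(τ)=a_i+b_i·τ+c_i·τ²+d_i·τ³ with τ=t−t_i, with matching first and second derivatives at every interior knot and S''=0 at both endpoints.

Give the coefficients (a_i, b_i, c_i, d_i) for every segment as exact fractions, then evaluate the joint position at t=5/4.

Δ: Δ0=4, Δ1=2
row 1: diag=4, rhs=-12; c'=1/4, d'=-3
back: M1=-3
M: M0=0, M1=-3, M2=0
seg 0: a=-1, c=M0/2=0, d=(M1−M0)/(6·1)=-1/2, b=Δ0−h0·(2M0+M1)/6=9/2
seg 1: a=3, c=M1/2=-3/2, d=(M2−M1)/(6·1)=1/2, b=Δ1−h1·(2M1+M2)/6=3
t_q=5/4 → seg 1, τ=1/4; S=3+3·τ+-3/2·τ²+1/2·τ³=469/128

  seg 0: a=-1 b=9/2 c=0 d=-1/2
  seg 1: a=3 b=3 c=-3/2 d=1/2
S(5/4) = 469/128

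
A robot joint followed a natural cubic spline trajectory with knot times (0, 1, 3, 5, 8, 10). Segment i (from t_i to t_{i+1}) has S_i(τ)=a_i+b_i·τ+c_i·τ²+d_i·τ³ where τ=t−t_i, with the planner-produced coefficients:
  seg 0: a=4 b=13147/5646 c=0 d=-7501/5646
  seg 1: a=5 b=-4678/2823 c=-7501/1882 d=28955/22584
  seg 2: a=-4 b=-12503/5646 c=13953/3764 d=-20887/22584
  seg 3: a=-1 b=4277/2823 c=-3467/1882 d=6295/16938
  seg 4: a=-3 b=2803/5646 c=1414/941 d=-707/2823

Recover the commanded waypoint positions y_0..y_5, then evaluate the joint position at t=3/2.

y_0=4 y_1=5 y_2=-4 y_3=-1 y_4=-3 y_5=2
S(3/2) = 200865/60224

y_0 = S_0(0) = a_0 = 4
y_1 = S_1(0) = a_1 = 5
y_2 = S_2(0) = a_2 = -4
y_3 = S_3(0) = a_3 = -1
y_4 = S_4(0) = a_4 = -3
y_5 = S_4(2) = 2
t_q=3/2 is in segment 1 (τ=1/2); S_1(τ)=200865/60224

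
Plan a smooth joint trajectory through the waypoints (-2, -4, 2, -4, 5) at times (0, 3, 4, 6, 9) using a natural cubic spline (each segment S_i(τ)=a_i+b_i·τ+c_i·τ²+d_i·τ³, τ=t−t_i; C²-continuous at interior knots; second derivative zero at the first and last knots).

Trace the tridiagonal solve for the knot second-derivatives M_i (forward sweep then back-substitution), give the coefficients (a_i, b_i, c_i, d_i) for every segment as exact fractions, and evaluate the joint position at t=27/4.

Δ: Δ0=-2/3, Δ1=6, Δ2=-3, Δ3=3
row 1: diag=8, rhs=40; c'=1/8, d'=5
row 2: denom=6−1·1/8=47/8; d'=(-54−1·5)/(47/8)=-472/47
row 3: denom=10−2·16/47=438/47; d'=(36−2·-472/47)/(438/47)=1318/219
back: M3=1318/219
back: M2=-472/47−16/47·1318/219=-2648/219
back: M1=5−1/8·-2648/219=1426/219
M: M0=0, M1=1426/219, M2=-2648/219, M3=1318/219, M4=0
seg 0: a=-2, c=M0/2=0, d=(M1−M0)/(6·3)=713/1971, b=Δ0−h0·(2M0+M1)/6=-859/219
seg 1: a=-4, c=M1/2=713/219, d=(M2−M1)/(6·1)=-679/219, b=Δ1−h1·(2M1+M2)/6=1280/219
seg 2: a=2, c=M2/2=-1324/219, d=(M3−M2)/(6·2)=661/438, b=Δ2−h2·(2M2+M3)/6=223/73
seg 3: a=-4, c=M3/2=659/219, d=(M4−M3)/(6·3)=-659/1971, b=Δ3−h3·(2M3+M4)/6=-661/219
t_q=27/4 → seg 3, τ=3/4; S=-4+-661/219·τ+659/219·τ²+-659/1971·τ³=-22015/4672

  seg 0: a=-2 b=-859/219 c=0 d=713/1971
  seg 1: a=-4 b=1280/219 c=713/219 d=-679/219
  seg 2: a=2 b=223/73 c=-1324/219 d=661/438
  seg 3: a=-4 b=-661/219 c=659/219 d=-659/1971
S(27/4) = -22015/4672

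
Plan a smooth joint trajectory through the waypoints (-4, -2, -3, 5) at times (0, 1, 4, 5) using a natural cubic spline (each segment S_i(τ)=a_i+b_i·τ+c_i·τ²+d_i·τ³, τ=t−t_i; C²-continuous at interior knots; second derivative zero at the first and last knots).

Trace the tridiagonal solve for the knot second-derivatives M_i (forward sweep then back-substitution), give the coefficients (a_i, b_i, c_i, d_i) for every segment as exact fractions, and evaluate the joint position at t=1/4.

  seg 0: a=-4 b=461/165 c=0 d=-131/165
  seg 1: a=-2 b=68/165 c=-131/55 d=32/45
  seg 2: a=-3 b=878/165 c=221/55 d=-221/165
S(1/4) = -2333/704

Δ: Δ0=2, Δ1=-1/3, Δ2=8
row 1: diag=8, rhs=-14; c'=3/8, d'=-7/4
row 2: denom=8−3·3/8=55/8; d'=(50−3·-7/4)/(55/8)=442/55
back: M2=442/55
back: M1=-7/4−3/8·442/55=-262/55
M: M0=0, M1=-262/55, M2=442/55, M3=0
seg 0: a=-4, c=M0/2=0, d=(M1−M0)/(6·1)=-131/165, b=Δ0−h0·(2M0+M1)/6=461/165
seg 1: a=-2, c=M1/2=-131/55, d=(M2−M1)/(6·3)=32/45, b=Δ1−h1·(2M1+M2)/6=68/165
seg 2: a=-3, c=M2/2=221/55, d=(M3−M2)/(6·1)=-221/165, b=Δ2−h2·(2M2+M3)/6=878/165
t_q=1/4 → seg 0, τ=1/4; S=-4+461/165·τ+0·τ²+-131/165·τ³=-2333/704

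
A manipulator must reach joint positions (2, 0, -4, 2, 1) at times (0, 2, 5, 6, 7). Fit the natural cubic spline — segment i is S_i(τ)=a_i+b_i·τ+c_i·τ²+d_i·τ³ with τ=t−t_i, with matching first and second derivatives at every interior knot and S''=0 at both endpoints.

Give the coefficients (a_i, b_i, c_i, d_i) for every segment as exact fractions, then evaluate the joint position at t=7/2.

Δ: Δ0=-1, Δ1=-4/3, Δ2=6, Δ3=-1
row 1: diag=10, rhs=-2; c'=3/10, d'=-1/5
row 2: denom=8−3·3/10=71/10; d'=(44−3·-1/5)/(71/10)=446/71
row 3: denom=4−1·10/71=274/71; d'=(-42−1·446/71)/(274/71)=-1714/137
back: M3=-1714/137
back: M2=446/71−10/71·-1714/137=1102/137
back: M1=-1/5−3/10·1102/137=-358/137
M: M0=0, M1=-358/137, M2=1102/137, M3=-1714/137, M4=0
seg 0: a=2, c=M0/2=0, d=(M1−M0)/(6·2)=-179/822, b=Δ0−h0·(2M0+M1)/6=-53/411
seg 1: a=0, c=M1/2=-179/137, d=(M2−M1)/(6·3)=730/1233, b=Δ1−h1·(2M1+M2)/6=-1127/411
seg 2: a=-4, c=M2/2=551/137, d=(M3−M2)/(6·1)=-1408/411, b=Δ2−h2·(2M2+M3)/6=2221/411
seg 3: a=2, c=M3/2=-857/137, d=(M4−M3)/(6·1)=857/411, b=Δ3−h3·(2M3+M4)/6=1303/411
t_q=7/2 → seg 1, τ=3/2; S=0+-1127/411·τ+-179/137·τ²+730/1233·τ³=-1385/274

  seg 0: a=2 b=-53/411 c=0 d=-179/822
  seg 1: a=0 b=-1127/411 c=-179/137 d=730/1233
  seg 2: a=-4 b=2221/411 c=551/137 d=-1408/411
  seg 3: a=2 b=1303/411 c=-857/137 d=857/411
S(7/2) = -1385/274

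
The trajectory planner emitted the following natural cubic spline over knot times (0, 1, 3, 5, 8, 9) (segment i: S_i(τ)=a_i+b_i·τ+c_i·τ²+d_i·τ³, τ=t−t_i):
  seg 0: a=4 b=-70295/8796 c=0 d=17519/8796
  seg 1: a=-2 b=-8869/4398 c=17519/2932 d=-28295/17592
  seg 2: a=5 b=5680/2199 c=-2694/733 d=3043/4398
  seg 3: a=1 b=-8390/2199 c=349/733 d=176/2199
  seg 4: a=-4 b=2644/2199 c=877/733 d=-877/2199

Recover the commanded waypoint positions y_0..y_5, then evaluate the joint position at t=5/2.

y_0=4 y_1=-2 y_2=5 y_3=1 y_4=-4 y_5=-2
S(5/2) = 140301/46912

y_0 = S_0(0) = a_0 = 4
y_1 = S_1(0) = a_1 = -2
y_2 = S_2(0) = a_2 = 5
y_3 = S_3(0) = a_3 = 1
y_4 = S_4(0) = a_4 = -4
y_5 = S_4(1) = -2
t_q=5/2 is in segment 1 (τ=3/2); S_1(τ)=140301/46912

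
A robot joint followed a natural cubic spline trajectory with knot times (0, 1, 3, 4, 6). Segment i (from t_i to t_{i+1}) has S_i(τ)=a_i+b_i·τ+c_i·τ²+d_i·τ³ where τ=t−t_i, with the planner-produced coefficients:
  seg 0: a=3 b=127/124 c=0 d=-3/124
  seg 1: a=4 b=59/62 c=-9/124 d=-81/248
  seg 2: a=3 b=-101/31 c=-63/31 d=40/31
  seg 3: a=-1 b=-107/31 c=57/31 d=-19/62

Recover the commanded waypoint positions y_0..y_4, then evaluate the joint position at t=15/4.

y_0=3 y_1=4 y_2=3 y_3=-1 y_4=-3
S(15/4) = -21/496

y_0 = S_0(0) = a_0 = 3
y_1 = S_1(0) = a_1 = 4
y_2 = S_2(0) = a_2 = 3
y_3 = S_3(0) = a_3 = -1
y_4 = S_3(2) = -3
t_q=15/4 is in segment 2 (τ=3/4); S_2(τ)=-21/496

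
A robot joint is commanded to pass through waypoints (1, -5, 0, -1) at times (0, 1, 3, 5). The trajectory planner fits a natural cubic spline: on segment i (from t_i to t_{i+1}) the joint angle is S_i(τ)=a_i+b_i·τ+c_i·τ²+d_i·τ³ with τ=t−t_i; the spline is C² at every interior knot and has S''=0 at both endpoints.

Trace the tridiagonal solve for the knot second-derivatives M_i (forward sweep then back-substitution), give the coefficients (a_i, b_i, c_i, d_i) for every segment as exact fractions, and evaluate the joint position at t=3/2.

Δ: Δ0=-6, Δ1=5/2, Δ2=-1/2
row 1: diag=6, rhs=51; c'=1/3, d'=17/2
row 2: denom=8−2·1/3=22/3; d'=(-18−2·17/2)/(22/3)=-105/22
back: M2=-105/22
back: M1=17/2−1/3·-105/22=111/11
M: M0=0, M1=111/11, M2=-105/22, M3=0
seg 0: a=1, c=M0/2=0, d=(M1−M0)/(6·1)=37/22, b=Δ0−h0·(2M0+M1)/6=-169/22
seg 1: a=-5, c=M1/2=111/22, d=(M2−M1)/(6·2)=-109/88, b=Δ1−h1·(2M1+M2)/6=-29/11
seg 2: a=0, c=M2/2=-105/44, d=(M3−M2)/(6·2)=35/88, b=Δ2−h2·(2M2+M3)/6=59/22
t_q=3/2 → seg 1, τ=1/2; S=-5+-29/11·τ+111/22·τ²+-109/88·τ³=-3669/704

  seg 0: a=1 b=-169/22 c=0 d=37/22
  seg 1: a=-5 b=-29/11 c=111/22 d=-109/88
  seg 2: a=0 b=59/22 c=-105/44 d=35/88
S(3/2) = -3669/704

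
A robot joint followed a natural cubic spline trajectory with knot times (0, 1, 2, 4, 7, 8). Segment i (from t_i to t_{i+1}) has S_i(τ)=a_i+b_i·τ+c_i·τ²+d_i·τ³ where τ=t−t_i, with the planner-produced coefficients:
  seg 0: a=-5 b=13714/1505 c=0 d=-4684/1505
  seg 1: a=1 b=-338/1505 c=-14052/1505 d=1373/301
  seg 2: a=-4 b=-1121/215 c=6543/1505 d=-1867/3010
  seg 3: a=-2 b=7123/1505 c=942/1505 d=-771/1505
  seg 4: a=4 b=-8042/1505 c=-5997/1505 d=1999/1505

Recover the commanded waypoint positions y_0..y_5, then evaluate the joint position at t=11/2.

y_0=-5 y_1=1 y_2=-4 y_3=-2 y_4=4 y_5=-4
S(11/2) = 11507/2408

y_0 = S_0(0) = a_0 = -5
y_1 = S_1(0) = a_1 = 1
y_2 = S_2(0) = a_2 = -4
y_3 = S_3(0) = a_3 = -2
y_4 = S_4(0) = a_4 = 4
y_5 = S_4(1) = -4
t_q=11/2 is in segment 3 (τ=3/2); S_3(τ)=11507/2408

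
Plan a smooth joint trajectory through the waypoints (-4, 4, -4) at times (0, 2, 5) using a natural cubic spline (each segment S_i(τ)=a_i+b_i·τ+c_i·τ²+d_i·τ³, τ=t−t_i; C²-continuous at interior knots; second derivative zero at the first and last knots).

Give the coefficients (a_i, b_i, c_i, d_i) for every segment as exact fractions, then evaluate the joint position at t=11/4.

Δ: Δ0=4, Δ1=-8/3
row 1: diag=10, rhs=-40; c'=3/10, d'=-4
back: M1=-4
M: M0=0, M1=-4, M2=0
seg 0: a=-4, c=M0/2=0, d=(M1−M0)/(6·2)=-1/3, b=Δ0−h0·(2M0+M1)/6=16/3
seg 1: a=4, c=M1/2=-2, d=(M2−M1)/(6·3)=2/9, b=Δ1−h1·(2M1+M2)/6=4/3
t_q=11/4 → seg 1, τ=3/4; S=4+4/3·τ+-2·τ²+2/9·τ³=127/32

  seg 0: a=-4 b=16/3 c=0 d=-1/3
  seg 1: a=4 b=4/3 c=-2 d=2/9
S(11/4) = 127/32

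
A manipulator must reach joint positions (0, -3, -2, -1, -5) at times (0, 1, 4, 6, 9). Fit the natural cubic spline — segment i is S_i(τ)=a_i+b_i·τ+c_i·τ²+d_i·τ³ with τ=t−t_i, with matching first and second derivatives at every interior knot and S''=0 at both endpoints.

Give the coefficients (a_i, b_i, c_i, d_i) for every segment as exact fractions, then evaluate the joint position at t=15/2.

  seg 0: a=0 b=-1169/339 c=0 d=152/339
  seg 1: a=-3 b=-713/339 c=152/113 d=-542/3051
  seg 2: a=-2 b=397/339 c=-86/339 d=-37/904
  seg 3: a=-1 b=-227/678 c=-677/1356 d=677/12204
S(15/2) = -8817/3616

Δ: Δ0=-3, Δ1=1/3, Δ2=1/2, Δ3=-4/3
row 1: diag=8, rhs=20; c'=3/8, d'=5/2
row 2: denom=10−3·3/8=71/8; d'=(1−3·5/2)/(71/8)=-52/71
row 3: denom=10−2·16/71=678/71; d'=(-11−2·-52/71)/(678/71)=-677/678
back: M3=-677/678
back: M2=-52/71−16/71·-677/678=-172/339
back: M1=5/2−3/8·-172/339=304/113
M: M0=0, M1=304/113, M2=-172/339, M3=-677/678, M4=0
seg 0: a=0, c=M0/2=0, d=(M1−M0)/(6·1)=152/339, b=Δ0−h0·(2M0+M1)/6=-1169/339
seg 1: a=-3, c=M1/2=152/113, d=(M2−M1)/(6·3)=-542/3051, b=Δ1−h1·(2M1+M2)/6=-713/339
seg 2: a=-2, c=M2/2=-86/339, d=(M3−M2)/(6·2)=-37/904, b=Δ2−h2·(2M2+M3)/6=397/339
seg 3: a=-1, c=M3/2=-677/1356, d=(M4−M3)/(6·3)=677/12204, b=Δ3−h3·(2M3+M4)/6=-227/678
t_q=15/2 → seg 3, τ=3/2; S=-1+-227/678·τ+-677/1356·τ²+677/12204·τ³=-8817/3616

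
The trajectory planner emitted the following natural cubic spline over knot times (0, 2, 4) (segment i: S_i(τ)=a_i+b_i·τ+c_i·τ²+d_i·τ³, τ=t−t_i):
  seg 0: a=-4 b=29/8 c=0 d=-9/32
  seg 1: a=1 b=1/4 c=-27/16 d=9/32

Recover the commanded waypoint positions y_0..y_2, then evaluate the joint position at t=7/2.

y_0=-4 y_1=1 y_2=-3
S(7/2) = -377/256

y_0 = S_0(0) = a_0 = -4
y_1 = S_1(0) = a_1 = 1
y_2 = S_1(2) = -3
t_q=7/2 is in segment 1 (τ=3/2); S_1(τ)=-377/256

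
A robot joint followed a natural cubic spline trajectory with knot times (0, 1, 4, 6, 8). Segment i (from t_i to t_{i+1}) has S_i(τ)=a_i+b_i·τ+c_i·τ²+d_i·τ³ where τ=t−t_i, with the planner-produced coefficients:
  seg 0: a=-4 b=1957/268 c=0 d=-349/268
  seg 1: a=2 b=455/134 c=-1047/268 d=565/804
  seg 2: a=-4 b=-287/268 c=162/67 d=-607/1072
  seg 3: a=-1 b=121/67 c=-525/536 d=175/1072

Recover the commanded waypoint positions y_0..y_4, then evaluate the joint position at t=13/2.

y_0=-4 y_1=2 y_2=-4 y_3=-1 y_4=0
S(13/2) = -2757/8576

y_0 = S_0(0) = a_0 = -4
y_1 = S_1(0) = a_1 = 2
y_2 = S_2(0) = a_2 = -4
y_3 = S_3(0) = a_3 = -1
y_4 = S_3(2) = 0
t_q=13/2 is in segment 3 (τ=1/2); S_3(τ)=-2757/8576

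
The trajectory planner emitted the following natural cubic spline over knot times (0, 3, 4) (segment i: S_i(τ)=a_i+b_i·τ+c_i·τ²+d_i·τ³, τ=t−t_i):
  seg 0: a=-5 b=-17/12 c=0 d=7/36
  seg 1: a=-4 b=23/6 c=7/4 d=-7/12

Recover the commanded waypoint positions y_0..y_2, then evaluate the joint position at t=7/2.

y_0=-5 y_1=-4 y_2=1
S(7/2) = -55/32

y_0 = S_0(0) = a_0 = -5
y_1 = S_1(0) = a_1 = -4
y_2 = S_1(1) = 1
t_q=7/2 is in segment 1 (τ=1/2); S_1(τ)=-55/32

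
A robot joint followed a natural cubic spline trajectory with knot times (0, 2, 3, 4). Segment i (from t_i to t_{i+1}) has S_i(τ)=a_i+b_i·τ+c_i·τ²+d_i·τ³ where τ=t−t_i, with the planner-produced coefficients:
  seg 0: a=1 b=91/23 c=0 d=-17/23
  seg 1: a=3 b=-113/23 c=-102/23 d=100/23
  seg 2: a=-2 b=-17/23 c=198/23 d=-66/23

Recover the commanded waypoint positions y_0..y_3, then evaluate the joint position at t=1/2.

y_0 = S_0(0) = a_0 = 1
y_1 = S_1(0) = a_1 = 3
y_2 = S_2(0) = a_2 = -2
y_3 = S_2(1) = 3
t_q=1/2 is in segment 0 (τ=1/2); S_0(τ)=531/184

y_0=1 y_1=3 y_2=-2 y_3=3
S(1/2) = 531/184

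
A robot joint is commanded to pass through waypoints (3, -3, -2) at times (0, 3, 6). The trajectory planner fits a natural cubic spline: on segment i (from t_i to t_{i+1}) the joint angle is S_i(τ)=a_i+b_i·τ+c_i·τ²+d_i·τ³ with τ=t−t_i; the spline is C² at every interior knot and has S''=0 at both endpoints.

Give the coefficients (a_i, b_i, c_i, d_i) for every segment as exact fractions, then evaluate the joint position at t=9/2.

  seg 0: a=3 b=-31/12 c=0 d=7/108
  seg 1: a=-3 b=-5/6 c=7/12 d=-7/108
S(9/2) = -101/32

Δ: Δ0=-2, Δ1=1/3
row 1: diag=12, rhs=14; c'=1/4, d'=7/6
back: M1=7/6
M: M0=0, M1=7/6, M2=0
seg 0: a=3, c=M0/2=0, d=(M1−M0)/(6·3)=7/108, b=Δ0−h0·(2M0+M1)/6=-31/12
seg 1: a=-3, c=M1/2=7/12, d=(M2−M1)/(6·3)=-7/108, b=Δ1−h1·(2M1+M2)/6=-5/6
t_q=9/2 → seg 1, τ=3/2; S=-3+-5/6·τ+7/12·τ²+-7/108·τ³=-101/32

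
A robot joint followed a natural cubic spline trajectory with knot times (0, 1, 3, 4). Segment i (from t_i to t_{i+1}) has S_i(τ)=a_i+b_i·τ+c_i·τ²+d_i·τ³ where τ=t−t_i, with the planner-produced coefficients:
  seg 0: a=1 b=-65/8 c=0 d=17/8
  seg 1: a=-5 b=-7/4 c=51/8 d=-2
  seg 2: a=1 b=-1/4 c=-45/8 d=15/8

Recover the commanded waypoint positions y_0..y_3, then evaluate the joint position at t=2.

y_0 = S_0(0) = a_0 = 1
y_1 = S_1(0) = a_1 = -5
y_2 = S_2(0) = a_2 = 1
y_3 = S_2(1) = -3
t_q=2 is in segment 1 (τ=1); S_1(τ)=-19/8

y_0=1 y_1=-5 y_2=1 y_3=-3
S(2) = -19/8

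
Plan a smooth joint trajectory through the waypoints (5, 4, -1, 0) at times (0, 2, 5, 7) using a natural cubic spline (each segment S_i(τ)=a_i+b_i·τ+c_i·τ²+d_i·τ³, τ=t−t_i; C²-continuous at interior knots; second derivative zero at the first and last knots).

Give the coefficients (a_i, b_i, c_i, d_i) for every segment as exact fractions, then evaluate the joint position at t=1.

  seg 0: a=5 b=-55/546 c=0 d=-109/1092
  seg 1: a=4 b=-709/546 c=-109/182 d=10/63
  seg 2: a=-1 b=-331/546 c=151/182 d=-151/1092
S(1) = 1747/364

Δ: Δ0=-1/2, Δ1=-5/3, Δ2=1/2
row 1: diag=10, rhs=-7; c'=3/10, d'=-7/10
row 2: denom=10−3·3/10=91/10; d'=(13−3·-7/10)/(91/10)=151/91
back: M2=151/91
back: M1=-7/10−3/10·151/91=-109/91
M: M0=0, M1=-109/91, M2=151/91, M3=0
seg 0: a=5, c=M0/2=0, d=(M1−M0)/(6·2)=-109/1092, b=Δ0−h0·(2M0+M1)/6=-55/546
seg 1: a=4, c=M1/2=-109/182, d=(M2−M1)/(6·3)=10/63, b=Δ1−h1·(2M1+M2)/6=-709/546
seg 2: a=-1, c=M2/2=151/182, d=(M3−M2)/(6·2)=-151/1092, b=Δ2−h2·(2M2+M3)/6=-331/546
t_q=1 → seg 0, τ=1; S=5+-55/546·τ+0·τ²+-109/1092·τ³=1747/364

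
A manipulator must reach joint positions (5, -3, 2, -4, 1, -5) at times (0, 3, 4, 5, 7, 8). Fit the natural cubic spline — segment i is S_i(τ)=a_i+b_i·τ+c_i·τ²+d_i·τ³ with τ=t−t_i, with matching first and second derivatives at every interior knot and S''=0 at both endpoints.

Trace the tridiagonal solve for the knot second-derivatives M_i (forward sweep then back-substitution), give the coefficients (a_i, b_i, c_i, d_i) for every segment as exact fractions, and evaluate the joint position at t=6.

Δ: Δ0=-8/3, Δ1=5, Δ2=-6, Δ3=5/2, Δ4=-6
row 1: diag=8, rhs=46; c'=1/8, d'=23/4
row 2: denom=4−1·1/8=31/8; d'=(-66−1·23/4)/(31/8)=-574/31
row 3: denom=6−1·8/31=178/31; d'=(51−1·-574/31)/(178/31)=2155/178
row 4: denom=6−2·31/89=472/89; d'=(-51−2·2155/178)/(472/89)=-3347/236
back: M4=-3347/236
back: M3=2155/178−31/89·-3347/236=4023/236
back: M2=-574/31−8/31·4023/236=-1352/59
back: M1=23/4−1/8·-1352/59=2033/236
M: M0=0, M1=2033/236, M2=-1352/59, M3=4023/236, M4=-3347/236, M5=0
seg 0: a=5, c=M0/2=0, d=(M1−M0)/(6·3)=2033/4248, b=Δ0−h0·(2M0+M1)/6=-9875/1416
seg 1: a=-3, c=M1/2=2033/472, d=(M2−M1)/(6·1)=-7441/1416, b=Δ1−h1·(2M1+M2)/6=4211/708
seg 2: a=2, c=M2/2=-676/59, d=(M3−M2)/(6·1)=9431/1416, b=Δ2−h2·(2M2+M3)/6=-1703/1416
seg 3: a=-4, c=M3/2=4023/472, d=(M4−M3)/(6·2)=-3685/1416, b=Δ3−h3·(2M3+M4)/6=-2929/708
seg 4: a=1, c=M4/2=-3347/472, d=(M5−M4)/(6·1)=3347/1416, b=Δ4−h4·(2M4+M5)/6=-901/708
t_q=6 → seg 3, τ=1; S=-4+-2929/708·τ+4023/472·τ²+-3685/1416·τ³=-523/236

  seg 0: a=5 b=-9875/1416 c=0 d=2033/4248
  seg 1: a=-3 b=4211/708 c=2033/472 d=-7441/1416
  seg 2: a=2 b=-1703/1416 c=-676/59 d=9431/1416
  seg 3: a=-4 b=-2929/708 c=4023/472 d=-3685/1416
  seg 4: a=1 b=-901/708 c=-3347/472 d=3347/1416
S(6) = -523/236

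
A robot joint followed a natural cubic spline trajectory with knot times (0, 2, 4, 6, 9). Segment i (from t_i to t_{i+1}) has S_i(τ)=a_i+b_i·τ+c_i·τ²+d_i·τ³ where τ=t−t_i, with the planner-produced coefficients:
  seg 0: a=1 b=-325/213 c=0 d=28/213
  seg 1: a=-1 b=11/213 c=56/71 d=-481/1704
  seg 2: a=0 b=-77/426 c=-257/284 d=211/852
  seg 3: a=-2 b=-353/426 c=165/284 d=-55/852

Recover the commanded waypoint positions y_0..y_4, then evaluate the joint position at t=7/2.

y_0=1 y_1=-1 y_2=0 y_3=-2 y_4=-1
S(7/2) = -457/4544

y_0 = S_0(0) = a_0 = 1
y_1 = S_1(0) = a_1 = -1
y_2 = S_2(0) = a_2 = 0
y_3 = S_3(0) = a_3 = -2
y_4 = S_3(3) = -1
t_q=7/2 is in segment 1 (τ=3/2); S_1(τ)=-457/4544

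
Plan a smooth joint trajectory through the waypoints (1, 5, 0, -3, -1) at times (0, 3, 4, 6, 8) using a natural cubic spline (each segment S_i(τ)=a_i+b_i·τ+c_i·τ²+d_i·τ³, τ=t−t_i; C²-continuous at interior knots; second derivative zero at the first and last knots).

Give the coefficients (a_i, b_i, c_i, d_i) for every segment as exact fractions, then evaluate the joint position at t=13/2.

  seg 0: a=1 b=4091/1032 c=0 d=-905/3096
  seg 1: a=5 b=-2027/516 c=-905/344 d=1609/1032
  seg 2: a=0 b=-4657/1032 c=88/43 d=-1115/4128
  seg 3: a=-3 b=223/516 c=293/688 d=-293/4128
S(13/2) = -29571/11008

Δ: Δ0=4/3, Δ1=-5, Δ2=-3/2, Δ3=1
row 1: diag=8, rhs=-38; c'=1/8, d'=-19/4
row 2: denom=6−1·1/8=47/8; d'=(21−1·-19/4)/(47/8)=206/47
row 3: denom=8−2·16/47=344/47; d'=(15−2·206/47)/(344/47)=293/344
back: M3=293/344
back: M2=206/47−16/47·293/344=176/43
back: M1=-19/4−1/8·176/43=-905/172
M: M0=0, M1=-905/172, M2=176/43, M3=293/344, M4=0
seg 0: a=1, c=M0/2=0, d=(M1−M0)/(6·3)=-905/3096, b=Δ0−h0·(2M0+M1)/6=4091/1032
seg 1: a=5, c=M1/2=-905/344, d=(M2−M1)/(6·1)=1609/1032, b=Δ1−h1·(2M1+M2)/6=-2027/516
seg 2: a=0, c=M2/2=88/43, d=(M3−M2)/(6·2)=-1115/4128, b=Δ2−h2·(2M2+M3)/6=-4657/1032
seg 3: a=-3, c=M3/2=293/688, d=(M4−M3)/(6·2)=-293/4128, b=Δ3−h3·(2M3+M4)/6=223/516
t_q=13/2 → seg 3, τ=1/2; S=-3+223/516·τ+293/688·τ²+-293/4128·τ³=-29571/11008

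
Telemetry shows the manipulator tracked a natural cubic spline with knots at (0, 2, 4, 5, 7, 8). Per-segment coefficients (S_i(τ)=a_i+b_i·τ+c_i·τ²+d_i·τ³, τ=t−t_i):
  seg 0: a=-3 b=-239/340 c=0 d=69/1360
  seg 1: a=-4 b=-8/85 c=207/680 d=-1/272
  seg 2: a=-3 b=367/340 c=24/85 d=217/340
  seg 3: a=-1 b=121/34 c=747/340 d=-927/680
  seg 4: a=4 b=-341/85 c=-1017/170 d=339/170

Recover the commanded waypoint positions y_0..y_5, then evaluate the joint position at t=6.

y_0=-3 y_1=-4 y_2=-3 y_3=-1 y_4=4 y_5=-4
S(6) = 2307/680

y_0 = S_0(0) = a_0 = -3
y_1 = S_1(0) = a_1 = -4
y_2 = S_2(0) = a_2 = -3
y_3 = S_3(0) = a_3 = -1
y_4 = S_4(0) = a_4 = 4
y_5 = S_4(1) = -4
t_q=6 is in segment 3 (τ=1); S_3(τ)=2307/680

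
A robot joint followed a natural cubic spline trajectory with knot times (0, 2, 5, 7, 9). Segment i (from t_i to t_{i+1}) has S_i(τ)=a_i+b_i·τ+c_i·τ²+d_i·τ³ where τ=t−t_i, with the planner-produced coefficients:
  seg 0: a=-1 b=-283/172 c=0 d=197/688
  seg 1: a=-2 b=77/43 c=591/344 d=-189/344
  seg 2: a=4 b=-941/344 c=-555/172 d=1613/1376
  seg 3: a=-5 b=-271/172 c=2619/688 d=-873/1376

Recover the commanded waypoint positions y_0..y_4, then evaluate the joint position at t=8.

y_0=-1 y_1=-2 y_2=4 y_3=-5 y_4=2
S(8) = -4683/1376

y_0 = S_0(0) = a_0 = -1
y_1 = S_1(0) = a_1 = -2
y_2 = S_2(0) = a_2 = 4
y_3 = S_3(0) = a_3 = -5
y_4 = S_3(2) = 2
t_q=8 is in segment 3 (τ=1); S_3(τ)=-4683/1376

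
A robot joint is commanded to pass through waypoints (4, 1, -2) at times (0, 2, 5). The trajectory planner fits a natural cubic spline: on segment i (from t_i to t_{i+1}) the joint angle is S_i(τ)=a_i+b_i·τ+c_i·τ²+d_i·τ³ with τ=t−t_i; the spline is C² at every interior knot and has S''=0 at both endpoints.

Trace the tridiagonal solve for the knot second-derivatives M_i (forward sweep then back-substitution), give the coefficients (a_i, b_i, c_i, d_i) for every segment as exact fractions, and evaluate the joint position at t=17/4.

  seg 0: a=4 b=-8/5 c=0 d=1/40
  seg 1: a=1 b=-13/10 c=3/20 d=-1/60
S(17/4) = -347/256

Δ: Δ0=-3/2, Δ1=-1
row 1: diag=10, rhs=3; c'=3/10, d'=3/10
back: M1=3/10
M: M0=0, M1=3/10, M2=0
seg 0: a=4, c=M0/2=0, d=(M1−M0)/(6·2)=1/40, b=Δ0−h0·(2M0+M1)/6=-8/5
seg 1: a=1, c=M1/2=3/20, d=(M2−M1)/(6·3)=-1/60, b=Δ1−h1·(2M1+M2)/6=-13/10
t_q=17/4 → seg 1, τ=9/4; S=1+-13/10·τ+3/20·τ²+-1/60·τ³=-347/256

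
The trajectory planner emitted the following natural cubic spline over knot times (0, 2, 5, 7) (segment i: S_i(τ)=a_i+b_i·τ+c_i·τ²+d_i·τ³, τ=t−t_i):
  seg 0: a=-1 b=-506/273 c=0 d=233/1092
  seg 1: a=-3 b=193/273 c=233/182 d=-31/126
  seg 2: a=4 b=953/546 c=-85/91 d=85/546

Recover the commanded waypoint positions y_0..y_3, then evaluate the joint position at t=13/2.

y_0 = S_0(0) = a_0 = -1
y_1 = S_1(0) = a_1 = -3
y_2 = S_2(0) = a_2 = 4
y_3 = S_2(2) = 5
t_q=13/2 is in segment 2 (τ=3/2); S_2(τ)=7341/1456

y_0=-1 y_1=-3 y_2=4 y_3=5
S(13/2) = 7341/1456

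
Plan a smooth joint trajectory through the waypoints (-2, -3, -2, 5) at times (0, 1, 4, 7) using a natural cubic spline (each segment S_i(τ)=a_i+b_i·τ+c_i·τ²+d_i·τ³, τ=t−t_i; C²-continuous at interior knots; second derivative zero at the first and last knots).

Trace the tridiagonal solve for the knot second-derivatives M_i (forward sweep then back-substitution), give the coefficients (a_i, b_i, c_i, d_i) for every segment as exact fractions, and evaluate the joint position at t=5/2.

Δ: Δ0=-1, Δ1=1/3, Δ2=7/3
row 1: diag=8, rhs=8; c'=3/8, d'=1
row 2: denom=12−3·3/8=87/8; d'=(12−3·1)/(87/8)=24/29
back: M2=24/29
back: M1=1−3/8·24/29=20/29
M: M0=0, M1=20/29, M2=24/29, M3=0
seg 0: a=-2, c=M0/2=0, d=(M1−M0)/(6·1)=10/87, b=Δ0−h0·(2M0+M1)/6=-97/87
seg 1: a=-3, c=M1/2=10/29, d=(M2−M1)/(6·3)=2/261, b=Δ1−h1·(2M1+M2)/6=-67/87
seg 2: a=-2, c=M2/2=12/29, d=(M3−M2)/(6·3)=-4/87, b=Δ2−h2·(2M2+M3)/6=131/87
t_q=5/2 → seg 1, τ=3/2; S=-3+-67/87·τ+10/29·τ²+2/261·τ³=-389/116

  seg 0: a=-2 b=-97/87 c=0 d=10/87
  seg 1: a=-3 b=-67/87 c=10/29 d=2/261
  seg 2: a=-2 b=131/87 c=12/29 d=-4/87
S(5/2) = -389/116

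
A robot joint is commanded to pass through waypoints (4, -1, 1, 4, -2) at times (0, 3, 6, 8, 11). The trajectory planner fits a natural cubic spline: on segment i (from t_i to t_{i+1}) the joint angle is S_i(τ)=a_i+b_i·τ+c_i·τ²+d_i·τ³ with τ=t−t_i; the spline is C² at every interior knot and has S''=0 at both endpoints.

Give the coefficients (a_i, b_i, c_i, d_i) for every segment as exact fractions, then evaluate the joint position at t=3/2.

Δ: Δ0=-5/3, Δ1=2/3, Δ2=3/2, Δ3=-2
row 1: diag=12, rhs=14; c'=1/4, d'=7/6
row 2: denom=10−3·1/4=37/4; d'=(5−3·7/6)/(37/4)=6/37
row 3: denom=10−2·8/37=354/37; d'=(-21−2·6/37)/(354/37)=-263/118
back: M3=-263/118
back: M2=6/37−8/37·-263/118=38/59
back: M1=7/6−1/4·38/59=178/177
M: M0=0, M1=178/177, M2=38/59, M3=-263/118, M4=0
seg 0: a=4, c=M0/2=0, d=(M1−M0)/(6·3)=89/1593, b=Δ0−h0·(2M0+M1)/6=-128/59
seg 1: a=-1, c=M1/2=89/177, d=(M2−M1)/(6·3)=-32/1593, b=Δ1−h1·(2M1+M2)/6=-39/59
seg 2: a=1, c=M2/2=19/59, d=(M3−M2)/(6·2)=-113/472, b=Δ2−h2·(2M2+M3)/6=107/59
seg 3: a=4, c=M3/2=-263/236, d=(M4−M3)/(6·3)=263/2124, b=Δ3−h3·(2M3+M4)/6=27/118
t_q=3/2 → seg 0, τ=3/2; S=4+-128/59·τ+0·τ²+89/1593·τ³=441/472

  seg 0: a=4 b=-128/59 c=0 d=89/1593
  seg 1: a=-1 b=-39/59 c=89/177 d=-32/1593
  seg 2: a=1 b=107/59 c=19/59 d=-113/472
  seg 3: a=4 b=27/118 c=-263/236 d=263/2124
S(3/2) = 441/472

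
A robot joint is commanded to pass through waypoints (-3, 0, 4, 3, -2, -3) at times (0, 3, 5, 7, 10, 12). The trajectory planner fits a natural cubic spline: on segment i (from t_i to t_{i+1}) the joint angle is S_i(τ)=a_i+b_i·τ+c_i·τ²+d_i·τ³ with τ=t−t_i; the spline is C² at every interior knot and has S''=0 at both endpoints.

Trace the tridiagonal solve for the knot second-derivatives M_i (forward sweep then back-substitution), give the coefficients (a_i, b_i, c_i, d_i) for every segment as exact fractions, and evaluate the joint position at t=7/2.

Δ: Δ0=1, Δ1=2, Δ2=-1/2, Δ3=-5/3, Δ4=-1/2
row 1: diag=10, rhs=6; c'=1/5, d'=3/5
row 2: denom=8−2·1/5=38/5; d'=(-15−2·3/5)/(38/5)=-81/38
row 3: denom=10−2·5/19=180/19; d'=(-7−2·-81/38)/(180/19)=-13/45
row 4: denom=10−3·19/60=181/20; d'=(7−3·-13/45)/(181/20)=472/543
back: M4=472/543
back: M3=-13/45−19/60·472/543=-919/1629
back: M2=-81/38−5/19·-919/1629=-6461/3258
back: M1=3/5−1/5·-6461/3258=3247/3258
M: M0=0, M1=3247/3258, M2=-6461/3258, M3=-919/1629, M4=472/543, M5=0
seg 0: a=-3, c=M0/2=0, d=(M1−M0)/(6·3)=3247/58644, b=Δ0−h0·(2M0+M1)/6=3269/6516
seg 1: a=0, c=M1/2=3247/6516, d=(M2−M1)/(6·2)=-809/3258, b=Δ1−h1·(2M1+M2)/6=6505/3258
seg 2: a=4, c=M2/2=-6461/6516, d=(M3−M2)/(6·2)=1541/13032, b=Δ2−h2·(2M2+M3)/6=1097/1086
seg 3: a=3, c=M3/2=-919/3258, d=(M4−M3)/(6·3)=2335/29322, b=Δ3−h3·(2M3+M4)/6=-2504/1629
seg 4: a=-2, c=M4/2=236/543, d=(M5−M4)/(6·2)=-118/1629, b=Δ4−h4·(2M4+M5)/6=-3517/3258
t_q=7/2 → seg 1, τ=1/2; S=0+6505/3258·τ+3247/6516·τ²+-809/3258·τ³=1581/1448

  seg 0: a=-3 b=3269/6516 c=0 d=3247/58644
  seg 1: a=0 b=6505/3258 c=3247/6516 d=-809/3258
  seg 2: a=4 b=1097/1086 c=-6461/6516 d=1541/13032
  seg 3: a=3 b=-2504/1629 c=-919/3258 d=2335/29322
  seg 4: a=-2 b=-3517/3258 c=236/543 d=-118/1629
S(7/2) = 1581/1448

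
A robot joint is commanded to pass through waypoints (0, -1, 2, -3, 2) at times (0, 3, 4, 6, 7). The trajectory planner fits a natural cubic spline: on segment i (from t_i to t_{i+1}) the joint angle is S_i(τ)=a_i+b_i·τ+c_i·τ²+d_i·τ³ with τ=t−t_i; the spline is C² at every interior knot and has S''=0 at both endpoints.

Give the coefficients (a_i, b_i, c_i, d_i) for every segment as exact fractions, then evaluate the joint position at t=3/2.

Δ: Δ0=-1/3, Δ1=3, Δ2=-5/2, Δ3=5
row 1: diag=8, rhs=20; c'=1/8, d'=5/2
row 2: denom=6−1·1/8=47/8; d'=(-33−1·5/2)/(47/8)=-284/47
row 3: denom=6−2·16/47=250/47; d'=(45−2·-284/47)/(250/47)=2683/250
back: M3=2683/250
back: M2=-284/47−16/47·2683/250=-1212/125
back: M1=5/2−1/8·-1212/125=464/125
M: M0=0, M1=464/125, M2=-1212/125, M3=2683/250, M4=0
seg 0: a=0, c=M0/2=0, d=(M1−M0)/(6·3)=232/1125, b=Δ0−h0·(2M0+M1)/6=-821/375
seg 1: a=-1, c=M1/2=232/125, d=(M2−M1)/(6·1)=-838/375, b=Δ1−h1·(2M1+M2)/6=1267/375
seg 2: a=2, c=M2/2=-606/125, d=(M3−M2)/(6·2)=5107/3000, b=Δ2−h2·(2M2+M3)/6=29/75
seg 3: a=-3, c=M3/2=2683/500, d=(M4−M3)/(6·1)=-2683/1500, b=Δ3−h3·(2M3+M4)/6=1067/750
t_q=3/2 → seg 0, τ=3/2; S=0+-821/375·τ+0·τ²+232/1125·τ³=-647/250

  seg 0: a=0 b=-821/375 c=0 d=232/1125
  seg 1: a=-1 b=1267/375 c=232/125 d=-838/375
  seg 2: a=2 b=29/75 c=-606/125 d=5107/3000
  seg 3: a=-3 b=1067/750 c=2683/500 d=-2683/1500
S(3/2) = -647/250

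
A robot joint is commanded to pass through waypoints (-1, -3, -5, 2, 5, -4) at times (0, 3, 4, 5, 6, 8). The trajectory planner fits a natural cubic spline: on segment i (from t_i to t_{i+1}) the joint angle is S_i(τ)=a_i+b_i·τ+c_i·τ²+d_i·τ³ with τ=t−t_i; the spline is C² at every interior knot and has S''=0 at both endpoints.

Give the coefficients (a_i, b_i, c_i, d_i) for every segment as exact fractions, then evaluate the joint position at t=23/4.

  seg 0: a=-1 b=3427/3990 c=0 d=-2029/11970
  seg 1: a=-3 b=-7417/1995 c=-2029/1330 d=12941/3990
  seg 2: a=-5 b=2363/798 c=5456/665 d=-16621/3990
  seg 3: a=2 b=13712/1995 c=-5709/1330 d=239/570
  seg 4: a=5 b=-1811/3990 c=-2018/665 d=1009/1995
S(23/4) = 418557/85120

Δ: Δ0=-2/3, Δ1=-2, Δ2=7, Δ3=3, Δ4=-9/2
row 1: diag=8, rhs=-8; c'=1/8, d'=-1
row 2: denom=4−1·1/8=31/8; d'=(54−1·-1)/(31/8)=440/31
row 3: denom=4−1·8/31=116/31; d'=(-24−1·440/31)/(116/31)=-296/29
row 4: denom=6−1·31/116=665/116; d'=(-45−1·-296/29)/(665/116)=-4036/665
back: M4=-4036/665
back: M3=-296/29−31/116·-4036/665=-5709/665
back: M2=440/31−8/31·-5709/665=10912/665
back: M1=-1−1/8·10912/665=-2029/665
M: M0=0, M1=-2029/665, M2=10912/665, M3=-5709/665, M4=-4036/665, M5=0
seg 0: a=-1, c=M0/2=0, d=(M1−M0)/(6·3)=-2029/11970, b=Δ0−h0·(2M0+M1)/6=3427/3990
seg 1: a=-3, c=M1/2=-2029/1330, d=(M2−M1)/(6·1)=12941/3990, b=Δ1−h1·(2M1+M2)/6=-7417/1995
seg 2: a=-5, c=M2/2=5456/665, d=(M3−M2)/(6·1)=-16621/3990, b=Δ2−h2·(2M2+M3)/6=2363/798
seg 3: a=2, c=M3/2=-5709/1330, d=(M4−M3)/(6·1)=239/570, b=Δ3−h3·(2M3+M4)/6=13712/1995
seg 4: a=5, c=M4/2=-2018/665, d=(M5−M4)/(6·2)=1009/1995, b=Δ4−h4·(2M4+M5)/6=-1811/3990
t_q=23/4 → seg 3, τ=3/4; S=2+13712/1995·τ+-5709/1330·τ²+239/570·τ³=418557/85120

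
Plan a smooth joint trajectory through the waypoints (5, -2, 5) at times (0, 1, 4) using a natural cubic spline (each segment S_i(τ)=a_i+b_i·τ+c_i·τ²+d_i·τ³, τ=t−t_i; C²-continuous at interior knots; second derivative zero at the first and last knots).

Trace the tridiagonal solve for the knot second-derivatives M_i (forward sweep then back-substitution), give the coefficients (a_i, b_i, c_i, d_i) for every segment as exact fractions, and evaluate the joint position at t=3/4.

  seg 0: a=5 b=-49/6 c=0 d=7/6
  seg 1: a=-2 b=-14/3 c=7/2 d=-7/18
S(3/4) = -81/128

Δ: Δ0=-7, Δ1=7/3
row 1: diag=8, rhs=56; c'=3/8, d'=7
back: M1=7
M: M0=0, M1=7, M2=0
seg 0: a=5, c=M0/2=0, d=(M1−M0)/(6·1)=7/6, b=Δ0−h0·(2M0+M1)/6=-49/6
seg 1: a=-2, c=M1/2=7/2, d=(M2−M1)/(6·3)=-7/18, b=Δ1−h1·(2M1+M2)/6=-14/3
t_q=3/4 → seg 0, τ=3/4; S=5+-49/6·τ+0·τ²+7/6·τ³=-81/128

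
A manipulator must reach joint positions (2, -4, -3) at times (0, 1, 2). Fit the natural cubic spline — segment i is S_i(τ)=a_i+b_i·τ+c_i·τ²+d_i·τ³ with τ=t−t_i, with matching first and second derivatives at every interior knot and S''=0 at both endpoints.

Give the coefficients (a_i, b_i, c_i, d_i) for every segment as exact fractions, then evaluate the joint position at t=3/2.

  seg 0: a=2 b=-31/4 c=0 d=7/4
  seg 1: a=-4 b=-5/2 c=21/4 d=-7/4
S(3/2) = -133/32

Δ: Δ0=-6, Δ1=1
row 1: diag=4, rhs=42; c'=1/4, d'=21/2
back: M1=21/2
M: M0=0, M1=21/2, M2=0
seg 0: a=2, c=M0/2=0, d=(M1−M0)/(6·1)=7/4, b=Δ0−h0·(2M0+M1)/6=-31/4
seg 1: a=-4, c=M1/2=21/4, d=(M2−M1)/(6·1)=-7/4, b=Δ1−h1·(2M1+M2)/6=-5/2
t_q=3/2 → seg 1, τ=1/2; S=-4+-5/2·τ+21/4·τ²+-7/4·τ³=-133/32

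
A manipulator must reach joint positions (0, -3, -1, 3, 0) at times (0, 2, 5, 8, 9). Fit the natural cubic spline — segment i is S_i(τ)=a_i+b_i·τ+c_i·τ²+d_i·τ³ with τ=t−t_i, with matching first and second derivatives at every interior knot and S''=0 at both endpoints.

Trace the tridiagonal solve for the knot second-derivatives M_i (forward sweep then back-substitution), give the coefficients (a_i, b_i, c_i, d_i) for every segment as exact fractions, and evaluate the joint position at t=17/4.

Δ: Δ0=-3/2, Δ1=2/3, Δ2=4/3, Δ3=-3
row 1: diag=10, rhs=13; c'=3/10, d'=13/10
row 2: denom=12−3·3/10=111/10; d'=(4−3·13/10)/(111/10)=1/111
row 3: denom=8−3·10/37=266/37; d'=(-26−3·1/111)/(266/37)=-963/266
back: M3=-963/266
back: M2=1/111−10/37·-963/266=394/399
back: M1=13/10−3/10·394/399=267/266
M: M0=0, M1=267/266, M2=394/399, M3=-963/266, M4=0
seg 0: a=0, c=M0/2=0, d=(M1−M0)/(6·2)=89/1064, b=Δ0−h0·(2M0+M1)/6=-244/133
seg 1: a=-3, c=M1/2=267/532, d=(M2−M1)/(6·3)=-13/14364, b=Δ1−h1·(2M1+M2)/6=-221/266
seg 2: a=-1, c=M2/2=197/399, d=(M3−M2)/(6·3)=-3677/14364, b=Δ2−h2·(2M2+M3)/6=1147/532
seg 3: a=3, c=M3/2=-963/532, d=(M4−M3)/(6·1)=321/532, b=Δ3−h3·(2M3+M4)/6=-477/266
t_q=17/4 → seg 1, τ=9/4; S=-3+-221/266·τ+267/532·τ²+-13/14364·τ³=-79635/34048

  seg 0: a=0 b=-244/133 c=0 d=89/1064
  seg 1: a=-3 b=-221/266 c=267/532 d=-13/14364
  seg 2: a=-1 b=1147/532 c=197/399 d=-3677/14364
  seg 3: a=3 b=-477/266 c=-963/532 d=321/532
S(17/4) = -79635/34048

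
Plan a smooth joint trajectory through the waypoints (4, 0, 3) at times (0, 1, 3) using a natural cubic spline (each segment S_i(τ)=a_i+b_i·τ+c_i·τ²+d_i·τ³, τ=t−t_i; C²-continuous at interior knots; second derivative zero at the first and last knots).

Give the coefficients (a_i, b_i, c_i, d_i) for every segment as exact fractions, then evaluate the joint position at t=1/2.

Δ: Δ0=-4, Δ1=3/2
row 1: diag=6, rhs=33; c'=1/3, d'=11/2
back: M1=11/2
M: M0=0, M1=11/2, M2=0
seg 0: a=4, c=M0/2=0, d=(M1−M0)/(6·1)=11/12, b=Δ0−h0·(2M0+M1)/6=-59/12
seg 1: a=0, c=M1/2=11/4, d=(M2−M1)/(6·2)=-11/24, b=Δ1−h1·(2M1+M2)/6=-13/6
t_q=1/2 → seg 0, τ=1/2; S=4+-59/12·τ+0·τ²+11/12·τ³=53/32

  seg 0: a=4 b=-59/12 c=0 d=11/12
  seg 1: a=0 b=-13/6 c=11/4 d=-11/24
S(1/2) = 53/32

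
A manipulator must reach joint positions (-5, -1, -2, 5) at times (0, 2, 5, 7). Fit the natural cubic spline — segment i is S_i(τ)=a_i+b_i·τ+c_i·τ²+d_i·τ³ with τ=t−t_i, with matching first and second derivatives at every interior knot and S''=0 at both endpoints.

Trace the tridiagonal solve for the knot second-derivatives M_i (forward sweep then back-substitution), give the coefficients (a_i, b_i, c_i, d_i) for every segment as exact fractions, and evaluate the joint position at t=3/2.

Δ: Δ0=2, Δ1=-1/3, Δ2=7/2
row 1: diag=10, rhs=-14; c'=3/10, d'=-7/5
row 2: denom=10−3·3/10=91/10; d'=(23−3·-7/5)/(91/10)=272/91
back: M2=272/91
back: M1=-7/5−3/10·272/91=-209/91
M: M0=0, M1=-209/91, M2=272/91, M3=0
seg 0: a=-5, c=M0/2=0, d=(M1−M0)/(6·2)=-209/1092, b=Δ0−h0·(2M0+M1)/6=755/273
seg 1: a=-1, c=M1/2=-209/182, d=(M2−M1)/(6·3)=37/126, b=Δ1−h1·(2M1+M2)/6=128/273
seg 2: a=-2, c=M2/2=136/91, d=(M3−M2)/(6·2)=-68/273, b=Δ2−h2·(2M2+M3)/6=823/546
t_q=3/2 → seg 0, τ=3/2; S=-5+755/273·τ+0·τ²+-209/1092·τ³=-623/416

  seg 0: a=-5 b=755/273 c=0 d=-209/1092
  seg 1: a=-1 b=128/273 c=-209/182 d=37/126
  seg 2: a=-2 b=823/546 c=136/91 d=-68/273
S(3/2) = -623/416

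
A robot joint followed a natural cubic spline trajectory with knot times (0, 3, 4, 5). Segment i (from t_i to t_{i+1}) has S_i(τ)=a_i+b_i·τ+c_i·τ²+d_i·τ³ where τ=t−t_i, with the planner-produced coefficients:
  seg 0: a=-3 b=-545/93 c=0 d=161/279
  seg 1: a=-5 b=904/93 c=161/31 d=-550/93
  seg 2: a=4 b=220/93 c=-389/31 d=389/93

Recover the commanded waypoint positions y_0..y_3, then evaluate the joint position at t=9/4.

y_0 = S_0(0) = a_0 = -3
y_1 = S_1(0) = a_1 = -5
y_2 = S_2(0) = a_2 = 4
y_3 = S_2(1) = -2
t_q=9/4 is in segment 0 (τ=9/4); S_0(τ)=-19071/1984

y_0=-3 y_1=-5 y_2=4 y_3=-2
S(9/4) = -19071/1984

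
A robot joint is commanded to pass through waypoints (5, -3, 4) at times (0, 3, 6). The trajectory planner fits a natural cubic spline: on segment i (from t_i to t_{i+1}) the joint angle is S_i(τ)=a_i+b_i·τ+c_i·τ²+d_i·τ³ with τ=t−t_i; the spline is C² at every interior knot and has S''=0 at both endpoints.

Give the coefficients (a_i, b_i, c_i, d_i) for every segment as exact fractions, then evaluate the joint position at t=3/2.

  seg 0: a=5 b=-47/12 c=0 d=5/36
  seg 1: a=-3 b=-1/6 c=5/4 d=-5/36
S(3/2) = -13/32

Δ: Δ0=-8/3, Δ1=7/3
row 1: diag=12, rhs=30; c'=1/4, d'=5/2
back: M1=5/2
M: M0=0, M1=5/2, M2=0
seg 0: a=5, c=M0/2=0, d=(M1−M0)/(6·3)=5/36, b=Δ0−h0·(2M0+M1)/6=-47/12
seg 1: a=-3, c=M1/2=5/4, d=(M2−M1)/(6·3)=-5/36, b=Δ1−h1·(2M1+M2)/6=-1/6
t_q=3/2 → seg 0, τ=3/2; S=5+-47/12·τ+0·τ²+5/36·τ³=-13/32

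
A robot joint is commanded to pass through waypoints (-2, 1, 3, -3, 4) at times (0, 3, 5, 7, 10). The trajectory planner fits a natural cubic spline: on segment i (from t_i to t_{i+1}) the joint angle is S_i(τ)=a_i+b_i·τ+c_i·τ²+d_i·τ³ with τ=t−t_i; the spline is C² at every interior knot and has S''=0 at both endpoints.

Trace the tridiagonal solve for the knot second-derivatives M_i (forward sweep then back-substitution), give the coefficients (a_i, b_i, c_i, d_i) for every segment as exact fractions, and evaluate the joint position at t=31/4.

Δ: Δ0=1, Δ1=1, Δ2=-3, Δ3=7/3
row 1: diag=10, rhs=0; c'=1/5, d'=0
row 2: denom=8−2·1/5=38/5; d'=(-24−2·0)/(38/5)=-60/19
row 3: denom=10−2·5/19=180/19; d'=(32−2·-60/19)/(180/19)=182/45
back: M3=182/45
back: M2=-60/19−5/19·182/45=-38/9
back: M1=0−1/5·-38/9=38/45
M: M0=0, M1=38/45, M2=-38/9, M3=182/45, M4=0
seg 0: a=-2, c=M0/2=0, d=(M1−M0)/(6·3)=19/405, b=Δ0−h0·(2M0+M1)/6=26/45
seg 1: a=1, c=M1/2=19/45, d=(M2−M1)/(6·2)=-19/45, b=Δ1−h1·(2M1+M2)/6=83/45
seg 2: a=3, c=M2/2=-19/9, d=(M3−M2)/(6·2)=31/45, b=Δ2−h2·(2M2+M3)/6=-23/15
seg 3: a=-3, c=M3/2=91/45, d=(M4−M3)/(6·3)=-91/405, b=Δ3−h3·(2M3+M4)/6=-77/45
t_q=31/4 → seg 3, τ=3/4; S=-3+-77/45·τ+91/45·τ²+-91/405·τ³=-1037/320

  seg 0: a=-2 b=26/45 c=0 d=19/405
  seg 1: a=1 b=83/45 c=19/45 d=-19/45
  seg 2: a=3 b=-23/15 c=-19/9 d=31/45
  seg 3: a=-3 b=-77/45 c=91/45 d=-91/405
S(31/4) = -1037/320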